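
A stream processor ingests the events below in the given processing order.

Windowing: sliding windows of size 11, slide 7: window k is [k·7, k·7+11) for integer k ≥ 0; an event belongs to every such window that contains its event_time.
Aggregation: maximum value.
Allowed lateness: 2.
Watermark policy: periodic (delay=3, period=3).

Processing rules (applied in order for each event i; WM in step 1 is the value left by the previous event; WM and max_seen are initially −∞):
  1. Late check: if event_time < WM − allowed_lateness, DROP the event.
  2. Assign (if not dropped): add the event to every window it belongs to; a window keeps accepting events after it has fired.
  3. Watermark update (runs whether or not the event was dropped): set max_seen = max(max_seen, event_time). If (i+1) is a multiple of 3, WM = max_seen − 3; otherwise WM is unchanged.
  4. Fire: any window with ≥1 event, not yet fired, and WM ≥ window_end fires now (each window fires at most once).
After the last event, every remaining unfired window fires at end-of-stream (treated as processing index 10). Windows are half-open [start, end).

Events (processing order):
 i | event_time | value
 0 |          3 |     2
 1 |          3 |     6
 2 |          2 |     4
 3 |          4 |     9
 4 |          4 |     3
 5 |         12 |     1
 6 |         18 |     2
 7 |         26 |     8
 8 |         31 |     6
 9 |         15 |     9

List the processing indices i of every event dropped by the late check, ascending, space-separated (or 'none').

i=0 t=3 v=2: → [0,11); WM=−∞
i=1 t=3 v=6: → [0,11); WM=−∞
i=2 t=2 v=4: → [0,11); WM=0
i=3 t=4 v=9: → [0,11); WM=0
i=4 t=4 v=3: → [0,11); WM=0
i=5 t=12 v=1: → [7,18); WM=9
i=6 t=18 v=2: → [14,25); WM=9
i=7 t=26 v=8: → [21,32); WM=9
i=8 t=31 v=6: → [28,39),[21,32); WM=28; [0,11) fires=9 [7,18) fires=1 [14,25) fires=2
i=9 t=15 v=9: DROP (t<28-2); WM=28

9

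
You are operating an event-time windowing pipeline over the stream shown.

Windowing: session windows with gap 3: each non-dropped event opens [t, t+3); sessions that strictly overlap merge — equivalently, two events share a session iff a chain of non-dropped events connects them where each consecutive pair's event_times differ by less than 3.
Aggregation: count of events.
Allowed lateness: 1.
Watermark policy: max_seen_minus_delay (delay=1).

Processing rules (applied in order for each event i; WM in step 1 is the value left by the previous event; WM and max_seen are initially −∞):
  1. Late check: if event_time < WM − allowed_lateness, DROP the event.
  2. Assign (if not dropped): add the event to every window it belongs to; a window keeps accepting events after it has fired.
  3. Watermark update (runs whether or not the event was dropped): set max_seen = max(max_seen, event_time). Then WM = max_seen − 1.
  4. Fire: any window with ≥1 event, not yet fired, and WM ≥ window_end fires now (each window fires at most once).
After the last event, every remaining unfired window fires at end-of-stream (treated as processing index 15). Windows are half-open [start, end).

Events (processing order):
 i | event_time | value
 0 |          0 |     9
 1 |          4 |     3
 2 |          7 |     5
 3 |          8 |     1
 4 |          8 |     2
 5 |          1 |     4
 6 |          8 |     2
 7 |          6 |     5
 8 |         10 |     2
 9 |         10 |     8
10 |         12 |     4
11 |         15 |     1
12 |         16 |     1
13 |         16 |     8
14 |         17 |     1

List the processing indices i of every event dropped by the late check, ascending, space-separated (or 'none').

5

i=0 t=0 v=9: → [0,3); WM=-1
i=1 t=4 v=3: → [4,7); WM=3
i=2 t=7 v=5: → [7,10); WM=6
i=3 t=8 v=1: → [7,11); WM=7
i=4 t=8 v=2: → [7,11); WM=7
i=5 t=1 v=4: DROP (t<7-1); WM=7
i=6 t=8 v=2: → [7,11); WM=7
i=7 t=6 v=5: → [4,11); WM=7
i=8 t=10 v=2: → [4,13); WM=9
i=9 t=10 v=8: → [4,13); WM=9
i=10 t=12 v=4: → [4,15); WM=11
i=11 t=15 v=1: → [15,18); WM=14
i=12 t=16 v=1: → [15,19); WM=15
i=13 t=16 v=8: → [15,19); WM=15
i=14 t=17 v=1: → [15,20); WM=16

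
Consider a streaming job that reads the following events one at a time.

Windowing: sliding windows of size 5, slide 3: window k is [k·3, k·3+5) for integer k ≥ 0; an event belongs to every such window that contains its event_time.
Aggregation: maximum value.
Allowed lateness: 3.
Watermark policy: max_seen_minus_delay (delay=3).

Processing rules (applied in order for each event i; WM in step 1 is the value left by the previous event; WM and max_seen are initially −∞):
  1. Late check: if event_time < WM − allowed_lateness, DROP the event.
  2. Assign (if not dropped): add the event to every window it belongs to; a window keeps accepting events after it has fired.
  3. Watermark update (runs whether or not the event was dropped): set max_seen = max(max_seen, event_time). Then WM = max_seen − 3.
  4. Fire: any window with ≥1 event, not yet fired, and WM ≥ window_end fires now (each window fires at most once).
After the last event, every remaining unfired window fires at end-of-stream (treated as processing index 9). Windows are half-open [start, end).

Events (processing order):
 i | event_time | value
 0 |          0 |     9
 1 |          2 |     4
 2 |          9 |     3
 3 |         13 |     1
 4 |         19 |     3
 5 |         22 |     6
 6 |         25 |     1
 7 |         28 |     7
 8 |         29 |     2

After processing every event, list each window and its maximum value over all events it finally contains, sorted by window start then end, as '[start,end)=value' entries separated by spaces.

[0,5)=9 [6,11)=3 [9,14)=3 [12,17)=1 [15,20)=3 [18,23)=6 [21,26)=6 [24,29)=7 [27,32)=7

i=0 t=0 v=9: → [0,5); WM=-3
i=1 t=2 v=4: → [0,5); WM=-1
i=2 t=9 v=3: → [9,14),[6,11); WM=6; [0,5) fires=9
i=3 t=13 v=1: → [12,17),[9,14); WM=10
i=4 t=19 v=3: → [18,23),[15,20); WM=16; [6,11) fires=3 [9,14) fires=3
i=5 t=22 v=6: → [21,26),[18,23); WM=19; [12,17) fires=1
i=6 t=25 v=1: → [24,29),[21,26); WM=22; [15,20) fires=3
i=7 t=28 v=7: → [27,32),[24,29); WM=25; [18,23) fires=6
i=8 t=29 v=2: → [27,32); WM=26; [21,26) fires=6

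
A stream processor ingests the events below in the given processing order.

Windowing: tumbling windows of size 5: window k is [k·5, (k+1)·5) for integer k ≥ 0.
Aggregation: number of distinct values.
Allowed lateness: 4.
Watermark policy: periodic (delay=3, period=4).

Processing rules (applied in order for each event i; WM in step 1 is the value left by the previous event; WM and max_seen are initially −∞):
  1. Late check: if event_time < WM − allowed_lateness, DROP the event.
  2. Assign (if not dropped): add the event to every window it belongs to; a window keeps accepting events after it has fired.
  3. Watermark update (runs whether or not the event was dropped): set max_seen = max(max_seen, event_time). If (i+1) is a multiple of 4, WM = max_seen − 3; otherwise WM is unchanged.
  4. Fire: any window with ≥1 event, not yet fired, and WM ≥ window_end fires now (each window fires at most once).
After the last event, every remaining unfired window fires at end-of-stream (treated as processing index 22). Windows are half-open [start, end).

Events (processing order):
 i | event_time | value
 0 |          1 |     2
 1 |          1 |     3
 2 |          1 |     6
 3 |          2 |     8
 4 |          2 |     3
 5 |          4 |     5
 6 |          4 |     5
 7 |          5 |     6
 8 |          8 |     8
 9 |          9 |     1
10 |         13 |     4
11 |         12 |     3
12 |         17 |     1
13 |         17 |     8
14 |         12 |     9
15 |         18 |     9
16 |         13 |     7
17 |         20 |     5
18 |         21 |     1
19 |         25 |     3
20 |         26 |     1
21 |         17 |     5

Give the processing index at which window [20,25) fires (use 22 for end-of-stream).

i=0 t=1 v=2: → [0,5); WM=−∞
i=1 t=1 v=3: → [0,5); WM=−∞
i=2 t=1 v=6: → [0,5); WM=−∞
i=3 t=2 v=8: → [0,5); WM=-1
i=4 t=2 v=3: → [0,5); WM=-1
i=5 t=4 v=5: → [0,5); WM=-1
i=6 t=4 v=5: → [0,5); WM=-1
i=7 t=5 v=6: → [5,10); WM=2
i=8 t=8 v=8: → [5,10); WM=2
i=9 t=9 v=1: → [5,10); WM=2
i=10 t=13 v=4: → [10,15); WM=2
i=11 t=12 v=3: → [10,15); WM=10; [0,5) fires=5 [5,10) fires=3
i=12 t=17 v=1: → [15,20); WM=10
i=13 t=17 v=8: → [15,20); WM=10
i=14 t=12 v=9: → [10,15); WM=10
i=15 t=18 v=9: → [15,20); WM=15; [10,15) fires=3
i=16 t=13 v=7: → [10,15); WM=15
i=17 t=20 v=5: → [20,25); WM=15
i=18 t=21 v=1: → [20,25); WM=15
i=19 t=25 v=3: → [25,30); WM=22; [15,20) fires=3
i=20 t=26 v=1: → [25,30); WM=22
i=21 t=17 v=5: DROP (t<22-4); WM=22

22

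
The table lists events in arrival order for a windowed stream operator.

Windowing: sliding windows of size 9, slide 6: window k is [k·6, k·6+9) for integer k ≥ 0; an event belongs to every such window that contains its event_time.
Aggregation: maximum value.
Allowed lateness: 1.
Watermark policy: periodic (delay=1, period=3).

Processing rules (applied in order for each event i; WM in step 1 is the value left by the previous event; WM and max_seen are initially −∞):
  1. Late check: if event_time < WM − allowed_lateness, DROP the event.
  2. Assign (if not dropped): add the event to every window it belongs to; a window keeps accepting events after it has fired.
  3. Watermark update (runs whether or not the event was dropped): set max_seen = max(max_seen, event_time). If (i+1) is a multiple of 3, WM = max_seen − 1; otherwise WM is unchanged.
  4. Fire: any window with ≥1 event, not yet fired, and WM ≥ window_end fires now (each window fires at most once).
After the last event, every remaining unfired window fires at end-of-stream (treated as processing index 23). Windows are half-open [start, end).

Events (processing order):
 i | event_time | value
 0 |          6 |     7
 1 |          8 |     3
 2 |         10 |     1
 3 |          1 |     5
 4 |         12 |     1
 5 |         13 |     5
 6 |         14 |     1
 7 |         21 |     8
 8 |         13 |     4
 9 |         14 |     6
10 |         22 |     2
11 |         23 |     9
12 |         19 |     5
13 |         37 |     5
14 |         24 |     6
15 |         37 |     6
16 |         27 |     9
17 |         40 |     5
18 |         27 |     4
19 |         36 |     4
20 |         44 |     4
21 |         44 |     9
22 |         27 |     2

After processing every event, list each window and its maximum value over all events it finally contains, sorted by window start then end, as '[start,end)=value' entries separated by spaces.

i=0 t=6 v=7: → [6,15),[0,9); WM=−∞
i=1 t=8 v=3: → [6,15),[0,9); WM=−∞
i=2 t=10 v=1: → [6,15); WM=9; [0,9) fires=7
i=3 t=1 v=5: DROP (t<9-1); WM=9
i=4 t=12 v=1: → [12,21),[6,15); WM=9
i=5 t=13 v=5: → [12,21),[6,15); WM=12
i=6 t=14 v=1: → [12,21),[6,15); WM=12
i=7 t=21 v=8: → [18,27); WM=12
i=8 t=13 v=4: → [12,21),[6,15); WM=20; [6,15) fires=7
i=9 t=14 v=6: DROP (t<20-1); WM=20
i=10 t=22 v=2: → [18,27); WM=20
i=11 t=23 v=9: → [18,27); WM=22; [12,21) fires=5
i=12 t=19 v=5: DROP (t<22-1); WM=22
i=13 t=37 v=5: → [36,45),[30,39); WM=22
i=14 t=24 v=6: → [24,33),[18,27); WM=36; [18,27) fires=9 [24,33) fires=6
i=15 t=37 v=6: → [36,45),[30,39); WM=36
i=16 t=27 v=9: DROP (t<36-1); WM=36
i=17 t=40 v=5: → [36,45); WM=39; [30,39) fires=6
i=18 t=27 v=4: DROP (t<39-1); WM=39
i=19 t=36 v=4: DROP (t<39-1); WM=39
i=20 t=44 v=4: → [42,51),[36,45); WM=43
i=21 t=44 v=9: → [42,51),[36,45); WM=43
i=22 t=27 v=2: DROP (t<43-1); WM=43

[0,9)=7 [6,15)=7 [12,21)=5 [18,27)=9 [24,33)=6 [30,39)=6 [36,45)=9 [42,51)=9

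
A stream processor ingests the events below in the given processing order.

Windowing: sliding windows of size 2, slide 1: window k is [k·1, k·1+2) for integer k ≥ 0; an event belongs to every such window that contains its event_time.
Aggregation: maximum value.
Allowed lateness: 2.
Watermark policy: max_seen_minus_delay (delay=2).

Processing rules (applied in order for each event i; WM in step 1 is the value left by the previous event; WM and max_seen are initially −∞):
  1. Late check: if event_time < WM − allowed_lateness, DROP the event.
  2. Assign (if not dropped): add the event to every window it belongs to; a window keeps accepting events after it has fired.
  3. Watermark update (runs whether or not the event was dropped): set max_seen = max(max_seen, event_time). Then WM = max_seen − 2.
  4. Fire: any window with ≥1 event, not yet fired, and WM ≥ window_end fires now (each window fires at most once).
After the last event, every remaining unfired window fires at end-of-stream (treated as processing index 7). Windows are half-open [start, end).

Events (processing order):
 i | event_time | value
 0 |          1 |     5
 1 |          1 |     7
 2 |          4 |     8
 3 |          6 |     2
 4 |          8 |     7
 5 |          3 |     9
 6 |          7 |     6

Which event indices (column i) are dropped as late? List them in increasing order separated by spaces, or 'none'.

5

i=0 t=1 v=5: → [1,3),[0,2); WM=-1
i=1 t=1 v=7: → [1,3),[0,2); WM=-1
i=2 t=4 v=8: → [4,6),[3,5); WM=2; [0,2) fires=7
i=3 t=6 v=2: → [6,8),[5,7); WM=4; [1,3) fires=7
i=4 t=8 v=7: → [8,10),[7,9); WM=6; [3,5) fires=8 [4,6) fires=8
i=5 t=3 v=9: DROP (t<6-2); WM=6
i=6 t=7 v=6: → [7,9),[6,8); WM=6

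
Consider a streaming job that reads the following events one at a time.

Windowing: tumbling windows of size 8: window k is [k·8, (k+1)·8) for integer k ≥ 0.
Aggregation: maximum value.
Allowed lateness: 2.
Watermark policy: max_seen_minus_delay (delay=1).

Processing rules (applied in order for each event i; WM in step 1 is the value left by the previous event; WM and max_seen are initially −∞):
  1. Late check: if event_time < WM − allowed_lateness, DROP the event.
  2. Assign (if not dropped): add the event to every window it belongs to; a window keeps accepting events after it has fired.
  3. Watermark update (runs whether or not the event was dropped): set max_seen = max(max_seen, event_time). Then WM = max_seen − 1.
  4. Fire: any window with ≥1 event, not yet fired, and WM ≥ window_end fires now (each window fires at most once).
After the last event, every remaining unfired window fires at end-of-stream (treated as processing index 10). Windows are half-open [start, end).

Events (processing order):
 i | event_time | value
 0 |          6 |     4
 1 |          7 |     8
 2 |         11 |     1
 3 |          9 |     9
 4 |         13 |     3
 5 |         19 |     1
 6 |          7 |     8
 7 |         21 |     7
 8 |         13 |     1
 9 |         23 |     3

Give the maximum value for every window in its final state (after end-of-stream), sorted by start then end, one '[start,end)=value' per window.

i=0 t=6 v=4: → [0,8); WM=5
i=1 t=7 v=8: → [0,8); WM=6
i=2 t=11 v=1: → [8,16); WM=10; [0,8) fires=8
i=3 t=9 v=9: → [8,16); WM=10
i=4 t=13 v=3: → [8,16); WM=12
i=5 t=19 v=1: → [16,24); WM=18; [8,16) fires=9
i=6 t=7 v=8: DROP (t<18-2); WM=18
i=7 t=21 v=7: → [16,24); WM=20
i=8 t=13 v=1: DROP (t<20-2); WM=20
i=9 t=23 v=3: → [16,24); WM=22

[0,8)=8 [8,16)=9 [16,24)=7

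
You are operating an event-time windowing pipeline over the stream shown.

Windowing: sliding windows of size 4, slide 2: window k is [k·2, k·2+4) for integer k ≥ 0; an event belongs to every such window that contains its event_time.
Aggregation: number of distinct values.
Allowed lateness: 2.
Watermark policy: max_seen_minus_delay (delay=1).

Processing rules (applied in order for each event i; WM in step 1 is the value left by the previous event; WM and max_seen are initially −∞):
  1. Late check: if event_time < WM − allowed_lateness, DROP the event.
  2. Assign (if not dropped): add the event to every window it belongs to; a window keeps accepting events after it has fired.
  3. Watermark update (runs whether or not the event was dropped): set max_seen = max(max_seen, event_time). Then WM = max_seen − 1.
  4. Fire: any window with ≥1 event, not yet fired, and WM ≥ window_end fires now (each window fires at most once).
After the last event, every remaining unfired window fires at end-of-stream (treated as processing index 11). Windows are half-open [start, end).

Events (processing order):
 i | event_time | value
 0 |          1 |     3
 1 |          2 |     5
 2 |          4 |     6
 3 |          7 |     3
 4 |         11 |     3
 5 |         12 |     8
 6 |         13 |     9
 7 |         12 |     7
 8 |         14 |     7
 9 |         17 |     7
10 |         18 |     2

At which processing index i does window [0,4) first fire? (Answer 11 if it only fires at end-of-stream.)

3

i=0 t=1 v=3: → [0,4); WM=0
i=1 t=2 v=5: → [2,6),[0,4); WM=1
i=2 t=4 v=6: → [4,8),[2,6); WM=3
i=3 t=7 v=3: → [6,10),[4,8); WM=6; [0,4) fires=2 [2,6) fires=2
i=4 t=11 v=3: → [10,14),[8,12); WM=10; [4,8) fires=2 [6,10) fires=1
i=5 t=12 v=8: → [12,16),[10,14); WM=11
i=6 t=13 v=9: → [12,16),[10,14); WM=12; [8,12) fires=1
i=7 t=12 v=7: → [12,16),[10,14); WM=12
i=8 t=14 v=7: → [14,18),[12,16); WM=13
i=9 t=17 v=7: → [16,20),[14,18); WM=16; [10,14) fires=4 [12,16) fires=3
i=10 t=18 v=2: → [18,22),[16,20); WM=17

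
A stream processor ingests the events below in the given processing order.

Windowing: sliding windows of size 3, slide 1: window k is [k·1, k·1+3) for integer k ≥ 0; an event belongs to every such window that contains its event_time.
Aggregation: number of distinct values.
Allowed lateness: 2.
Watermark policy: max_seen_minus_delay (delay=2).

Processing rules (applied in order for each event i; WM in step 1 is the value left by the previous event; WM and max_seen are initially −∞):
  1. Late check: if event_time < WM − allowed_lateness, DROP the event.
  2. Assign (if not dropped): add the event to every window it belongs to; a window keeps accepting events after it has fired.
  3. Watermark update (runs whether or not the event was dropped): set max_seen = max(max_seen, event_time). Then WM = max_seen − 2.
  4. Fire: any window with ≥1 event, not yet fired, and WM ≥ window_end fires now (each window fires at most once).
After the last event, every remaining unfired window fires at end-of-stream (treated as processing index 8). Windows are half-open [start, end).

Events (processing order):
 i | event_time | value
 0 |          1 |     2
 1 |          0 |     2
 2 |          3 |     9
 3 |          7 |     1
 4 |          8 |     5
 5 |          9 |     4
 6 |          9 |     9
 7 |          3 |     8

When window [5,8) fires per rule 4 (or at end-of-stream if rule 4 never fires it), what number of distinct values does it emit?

i=0 t=1 v=2: → [1,4),[0,3); WM=-1
i=1 t=0 v=2: → [0,3); WM=-1
i=2 t=3 v=9: → [3,6),[2,5),[1,4); WM=1
i=3 t=7 v=1: → [7,10),[6,9),[5,8); WM=5; [0,3) fires=1 [1,4) fires=2 [2,5) fires=1
i=4 t=8 v=5: → [8,11),[7,10),[6,9); WM=6; [3,6) fires=1
i=5 t=9 v=4: → [9,12),[8,11),[7,10); WM=7
i=6 t=9 v=9: → [9,12),[8,11),[7,10); WM=7
i=7 t=3 v=8: DROP (t<7-2); WM=7

1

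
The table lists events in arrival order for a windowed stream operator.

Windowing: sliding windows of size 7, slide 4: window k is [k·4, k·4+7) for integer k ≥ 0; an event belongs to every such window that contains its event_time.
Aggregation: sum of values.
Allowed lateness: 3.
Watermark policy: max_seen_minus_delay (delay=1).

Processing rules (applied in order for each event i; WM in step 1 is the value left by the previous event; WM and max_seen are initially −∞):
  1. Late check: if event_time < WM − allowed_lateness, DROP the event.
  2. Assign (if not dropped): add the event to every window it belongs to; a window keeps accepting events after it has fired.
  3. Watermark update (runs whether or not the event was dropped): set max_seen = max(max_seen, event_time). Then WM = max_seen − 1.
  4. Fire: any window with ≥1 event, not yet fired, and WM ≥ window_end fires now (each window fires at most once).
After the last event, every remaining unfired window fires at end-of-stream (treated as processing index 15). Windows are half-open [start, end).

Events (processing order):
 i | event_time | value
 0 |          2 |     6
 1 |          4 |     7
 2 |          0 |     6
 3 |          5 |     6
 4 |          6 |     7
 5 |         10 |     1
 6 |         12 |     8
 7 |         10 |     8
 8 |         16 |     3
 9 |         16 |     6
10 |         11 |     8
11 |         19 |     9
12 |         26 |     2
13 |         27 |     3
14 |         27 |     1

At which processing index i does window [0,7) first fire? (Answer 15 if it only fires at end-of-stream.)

i=0 t=2 v=6: → [0,7); WM=1
i=1 t=4 v=7: → [4,11),[0,7); WM=3
i=2 t=0 v=6: → [0,7); WM=3
i=3 t=5 v=6: → [4,11),[0,7); WM=4
i=4 t=6 v=7: → [4,11),[0,7); WM=5
i=5 t=10 v=1: → [8,15),[4,11); WM=9; [0,7) fires=32
i=6 t=12 v=8: → [12,19),[8,15); WM=11; [4,11) fires=21
i=7 t=10 v=8: → [8,15),[4,11); WM=11
i=8 t=16 v=3: → [16,23),[12,19); WM=15; [8,15) fires=17
i=9 t=16 v=6: → [16,23),[12,19); WM=15
i=10 t=11 v=8: DROP (t<15-3); WM=15
i=11 t=19 v=9: → [16,23); WM=18
i=12 t=26 v=2: → [24,31),[20,27); WM=25; [12,19) fires=17 [16,23) fires=18
i=13 t=27 v=3: → [24,31); WM=26
i=14 t=27 v=1: → [24,31); WM=26

5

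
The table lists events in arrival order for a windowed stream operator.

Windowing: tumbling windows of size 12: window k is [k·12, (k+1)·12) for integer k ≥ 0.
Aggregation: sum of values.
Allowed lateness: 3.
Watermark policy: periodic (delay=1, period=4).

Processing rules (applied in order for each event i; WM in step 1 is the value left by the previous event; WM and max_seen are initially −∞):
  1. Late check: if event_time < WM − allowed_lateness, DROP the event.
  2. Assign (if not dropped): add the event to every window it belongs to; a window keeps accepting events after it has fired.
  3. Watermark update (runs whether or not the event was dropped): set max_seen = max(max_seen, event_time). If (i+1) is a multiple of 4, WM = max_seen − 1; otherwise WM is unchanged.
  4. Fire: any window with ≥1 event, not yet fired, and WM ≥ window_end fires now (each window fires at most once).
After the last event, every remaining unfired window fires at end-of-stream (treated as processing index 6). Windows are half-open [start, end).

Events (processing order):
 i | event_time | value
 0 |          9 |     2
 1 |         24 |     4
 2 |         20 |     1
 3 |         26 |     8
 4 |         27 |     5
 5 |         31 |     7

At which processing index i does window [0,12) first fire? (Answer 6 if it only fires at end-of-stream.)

3

i=0 t=9 v=2: → [0,12); WM=−∞
i=1 t=24 v=4: → [24,36); WM=−∞
i=2 t=20 v=1: → [12,24); WM=−∞
i=3 t=26 v=8: → [24,36); WM=25; [0,12) fires=2 [12,24) fires=1
i=4 t=27 v=5: → [24,36); WM=25
i=5 t=31 v=7: → [24,36); WM=25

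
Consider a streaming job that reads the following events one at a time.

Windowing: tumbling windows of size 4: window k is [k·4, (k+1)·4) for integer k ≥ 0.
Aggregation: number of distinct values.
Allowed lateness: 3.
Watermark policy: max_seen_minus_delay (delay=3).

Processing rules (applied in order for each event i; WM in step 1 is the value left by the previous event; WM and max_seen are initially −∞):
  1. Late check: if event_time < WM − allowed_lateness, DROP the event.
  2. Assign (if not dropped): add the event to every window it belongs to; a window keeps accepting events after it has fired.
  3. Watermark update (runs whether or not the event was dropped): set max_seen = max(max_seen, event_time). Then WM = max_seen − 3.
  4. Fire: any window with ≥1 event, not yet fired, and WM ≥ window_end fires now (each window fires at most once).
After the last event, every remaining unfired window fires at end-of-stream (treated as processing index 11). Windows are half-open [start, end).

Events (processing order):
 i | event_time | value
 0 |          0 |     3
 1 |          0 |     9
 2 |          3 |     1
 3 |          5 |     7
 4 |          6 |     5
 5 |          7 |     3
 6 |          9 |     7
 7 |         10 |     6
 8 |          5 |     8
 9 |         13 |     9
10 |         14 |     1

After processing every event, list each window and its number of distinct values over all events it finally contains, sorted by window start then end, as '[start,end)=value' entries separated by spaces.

i=0 t=0 v=3: → [0,4); WM=-3
i=1 t=0 v=9: → [0,4); WM=-3
i=2 t=3 v=1: → [0,4); WM=0
i=3 t=5 v=7: → [4,8); WM=2
i=4 t=6 v=5: → [4,8); WM=3
i=5 t=7 v=3: → [4,8); WM=4; [0,4) fires=3
i=6 t=9 v=7: → [8,12); WM=6
i=7 t=10 v=6: → [8,12); WM=7
i=8 t=5 v=8: → [4,8); WM=7
i=9 t=13 v=9: → [12,16); WM=10; [4,8) fires=4
i=10 t=14 v=1: → [12,16); WM=11

[0,4)=3 [4,8)=4 [8,12)=2 [12,16)=2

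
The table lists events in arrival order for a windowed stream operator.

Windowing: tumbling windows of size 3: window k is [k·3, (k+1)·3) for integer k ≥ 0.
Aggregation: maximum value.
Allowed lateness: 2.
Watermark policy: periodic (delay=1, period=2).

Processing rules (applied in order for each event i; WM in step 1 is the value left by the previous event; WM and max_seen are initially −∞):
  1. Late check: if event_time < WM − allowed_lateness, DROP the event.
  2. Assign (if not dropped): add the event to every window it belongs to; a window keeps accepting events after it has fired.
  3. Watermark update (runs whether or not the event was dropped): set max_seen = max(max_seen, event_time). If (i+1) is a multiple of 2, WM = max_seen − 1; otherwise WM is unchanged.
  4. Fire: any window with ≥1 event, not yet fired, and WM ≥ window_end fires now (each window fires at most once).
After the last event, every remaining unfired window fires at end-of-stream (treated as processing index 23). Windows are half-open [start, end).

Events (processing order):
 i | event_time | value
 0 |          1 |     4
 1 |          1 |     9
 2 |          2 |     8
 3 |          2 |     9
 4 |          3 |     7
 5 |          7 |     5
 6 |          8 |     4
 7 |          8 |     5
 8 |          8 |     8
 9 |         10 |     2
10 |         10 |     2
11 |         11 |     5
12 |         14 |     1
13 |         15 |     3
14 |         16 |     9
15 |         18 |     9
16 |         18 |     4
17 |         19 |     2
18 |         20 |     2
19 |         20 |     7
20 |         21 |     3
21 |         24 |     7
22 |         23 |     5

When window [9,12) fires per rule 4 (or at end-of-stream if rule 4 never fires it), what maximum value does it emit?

i=0 t=1 v=4: → [0,3); WM=−∞
i=1 t=1 v=9: → [0,3); WM=0
i=2 t=2 v=8: → [0,3); WM=0
i=3 t=2 v=9: → [0,3); WM=1
i=4 t=3 v=7: → [3,6); WM=1
i=5 t=7 v=5: → [6,9); WM=6; [0,3) fires=9 [3,6) fires=7
i=6 t=8 v=4: → [6,9); WM=6
i=7 t=8 v=5: → [6,9); WM=7
i=8 t=8 v=8: → [6,9); WM=7
i=9 t=10 v=2: → [9,12); WM=9; [6,9) fires=8
i=10 t=10 v=2: → [9,12); WM=9
i=11 t=11 v=5: → [9,12); WM=10
i=12 t=14 v=1: → [12,15); WM=10
i=13 t=15 v=3: → [15,18); WM=14; [9,12) fires=5
i=14 t=16 v=9: → [15,18); WM=14
i=15 t=18 v=9: → [18,21); WM=17; [12,15) fires=1
i=16 t=18 v=4: → [18,21); WM=17
i=17 t=19 v=2: → [18,21); WM=18; [15,18) fires=9
i=18 t=20 v=2: → [18,21); WM=18
i=19 t=20 v=7: → [18,21); WM=19
i=20 t=21 v=3: → [21,24); WM=19
i=21 t=24 v=7: → [24,27); WM=23; [18,21) fires=9
i=22 t=23 v=5: → [21,24); WM=23

5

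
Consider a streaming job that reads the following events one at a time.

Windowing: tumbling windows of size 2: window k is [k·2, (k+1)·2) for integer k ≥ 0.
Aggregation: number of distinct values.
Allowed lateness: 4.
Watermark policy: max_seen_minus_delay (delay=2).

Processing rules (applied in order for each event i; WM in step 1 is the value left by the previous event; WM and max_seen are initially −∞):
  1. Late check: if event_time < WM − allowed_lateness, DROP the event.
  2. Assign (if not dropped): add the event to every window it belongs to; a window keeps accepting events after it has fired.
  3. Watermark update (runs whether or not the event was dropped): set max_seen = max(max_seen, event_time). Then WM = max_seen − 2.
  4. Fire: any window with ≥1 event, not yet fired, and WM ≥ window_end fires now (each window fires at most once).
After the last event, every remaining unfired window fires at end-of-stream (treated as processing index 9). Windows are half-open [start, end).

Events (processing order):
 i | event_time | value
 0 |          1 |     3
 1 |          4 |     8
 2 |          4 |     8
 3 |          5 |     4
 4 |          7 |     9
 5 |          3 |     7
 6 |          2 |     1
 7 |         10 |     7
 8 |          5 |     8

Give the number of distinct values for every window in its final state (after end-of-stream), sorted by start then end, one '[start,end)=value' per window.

[0,2)=1 [2,4)=2 [4,6)=2 [6,8)=1 [10,12)=1

i=0 t=1 v=3: → [0,2); WM=-1
i=1 t=4 v=8: → [4,6); WM=2; [0,2) fires=1
i=2 t=4 v=8: → [4,6); WM=2
i=3 t=5 v=4: → [4,6); WM=3
i=4 t=7 v=9: → [6,8); WM=5
i=5 t=3 v=7: → [2,4); WM=5; [2,4) fires=1
i=6 t=2 v=1: → [2,4); WM=5
i=7 t=10 v=7: → [10,12); WM=8; [4,6) fires=2 [6,8) fires=1
i=8 t=5 v=8: → [4,6); WM=8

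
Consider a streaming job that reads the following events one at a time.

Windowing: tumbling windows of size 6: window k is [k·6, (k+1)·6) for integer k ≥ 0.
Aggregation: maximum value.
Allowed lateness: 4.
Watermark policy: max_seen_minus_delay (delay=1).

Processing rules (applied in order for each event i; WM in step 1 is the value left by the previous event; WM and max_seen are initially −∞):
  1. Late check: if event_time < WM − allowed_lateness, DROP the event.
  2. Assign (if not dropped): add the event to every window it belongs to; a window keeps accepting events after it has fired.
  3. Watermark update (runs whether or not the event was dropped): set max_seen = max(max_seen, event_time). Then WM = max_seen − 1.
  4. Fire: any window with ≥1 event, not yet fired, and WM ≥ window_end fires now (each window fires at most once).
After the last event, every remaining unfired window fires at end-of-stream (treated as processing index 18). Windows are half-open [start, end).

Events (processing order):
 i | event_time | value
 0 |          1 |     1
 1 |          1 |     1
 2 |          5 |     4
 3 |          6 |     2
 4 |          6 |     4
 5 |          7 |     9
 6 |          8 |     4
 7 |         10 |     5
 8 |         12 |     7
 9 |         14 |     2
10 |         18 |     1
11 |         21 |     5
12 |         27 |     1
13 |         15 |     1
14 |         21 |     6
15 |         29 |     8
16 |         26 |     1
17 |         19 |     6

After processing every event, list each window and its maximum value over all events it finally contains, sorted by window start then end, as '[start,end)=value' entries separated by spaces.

[0,6)=4 [6,12)=9 [12,18)=7 [18,24)=5 [24,30)=8

i=0 t=1 v=1: → [0,6); WM=0
i=1 t=1 v=1: → [0,6); WM=0
i=2 t=5 v=4: → [0,6); WM=4
i=3 t=6 v=2: → [6,12); WM=5
i=4 t=6 v=4: → [6,12); WM=5
i=5 t=7 v=9: → [6,12); WM=6; [0,6) fires=4
i=6 t=8 v=4: → [6,12); WM=7
i=7 t=10 v=5: → [6,12); WM=9
i=8 t=12 v=7: → [12,18); WM=11
i=9 t=14 v=2: → [12,18); WM=13; [6,12) fires=9
i=10 t=18 v=1: → [18,24); WM=17
i=11 t=21 v=5: → [18,24); WM=20; [12,18) fires=7
i=12 t=27 v=1: → [24,30); WM=26; [18,24) fires=5
i=13 t=15 v=1: DROP (t<26-4); WM=26
i=14 t=21 v=6: DROP (t<26-4); WM=26
i=15 t=29 v=8: → [24,30); WM=28
i=16 t=26 v=1: → [24,30); WM=28
i=17 t=19 v=6: DROP (t<28-4); WM=28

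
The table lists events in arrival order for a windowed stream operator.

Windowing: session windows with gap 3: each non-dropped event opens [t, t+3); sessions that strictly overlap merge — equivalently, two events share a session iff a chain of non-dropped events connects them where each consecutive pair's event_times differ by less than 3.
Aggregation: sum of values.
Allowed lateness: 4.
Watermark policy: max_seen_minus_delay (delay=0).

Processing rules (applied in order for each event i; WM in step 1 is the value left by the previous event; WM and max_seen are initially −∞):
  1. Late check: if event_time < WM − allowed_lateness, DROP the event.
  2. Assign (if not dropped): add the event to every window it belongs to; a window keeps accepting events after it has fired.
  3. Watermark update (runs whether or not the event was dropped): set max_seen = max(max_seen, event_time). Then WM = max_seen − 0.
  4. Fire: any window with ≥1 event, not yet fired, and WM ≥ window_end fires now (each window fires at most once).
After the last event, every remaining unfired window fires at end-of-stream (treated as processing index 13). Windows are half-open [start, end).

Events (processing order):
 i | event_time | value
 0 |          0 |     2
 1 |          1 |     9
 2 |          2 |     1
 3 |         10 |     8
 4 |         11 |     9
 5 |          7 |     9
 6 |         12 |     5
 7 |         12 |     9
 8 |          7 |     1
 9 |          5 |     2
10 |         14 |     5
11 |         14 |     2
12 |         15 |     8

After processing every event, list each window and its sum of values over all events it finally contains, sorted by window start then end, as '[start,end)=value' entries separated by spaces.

[0,5)=12 [7,10)=9 [10,18)=46

i=0 t=0 v=2: → [0,3); WM=0
i=1 t=1 v=9: → [0,4); WM=1
i=2 t=2 v=1: → [0,5); WM=2
i=3 t=10 v=8: → [10,13); WM=10
i=4 t=11 v=9: → [10,14); WM=11
i=5 t=7 v=9: → [7,10); WM=11
i=6 t=12 v=5: → [10,15); WM=12
i=7 t=12 v=9: → [10,15); WM=12
i=8 t=7 v=1: DROP (t<12-4); WM=12
i=9 t=5 v=2: DROP (t<12-4); WM=12
i=10 t=14 v=5: → [10,17); WM=14
i=11 t=14 v=2: → [10,17); WM=14
i=12 t=15 v=8: → [10,18); WM=15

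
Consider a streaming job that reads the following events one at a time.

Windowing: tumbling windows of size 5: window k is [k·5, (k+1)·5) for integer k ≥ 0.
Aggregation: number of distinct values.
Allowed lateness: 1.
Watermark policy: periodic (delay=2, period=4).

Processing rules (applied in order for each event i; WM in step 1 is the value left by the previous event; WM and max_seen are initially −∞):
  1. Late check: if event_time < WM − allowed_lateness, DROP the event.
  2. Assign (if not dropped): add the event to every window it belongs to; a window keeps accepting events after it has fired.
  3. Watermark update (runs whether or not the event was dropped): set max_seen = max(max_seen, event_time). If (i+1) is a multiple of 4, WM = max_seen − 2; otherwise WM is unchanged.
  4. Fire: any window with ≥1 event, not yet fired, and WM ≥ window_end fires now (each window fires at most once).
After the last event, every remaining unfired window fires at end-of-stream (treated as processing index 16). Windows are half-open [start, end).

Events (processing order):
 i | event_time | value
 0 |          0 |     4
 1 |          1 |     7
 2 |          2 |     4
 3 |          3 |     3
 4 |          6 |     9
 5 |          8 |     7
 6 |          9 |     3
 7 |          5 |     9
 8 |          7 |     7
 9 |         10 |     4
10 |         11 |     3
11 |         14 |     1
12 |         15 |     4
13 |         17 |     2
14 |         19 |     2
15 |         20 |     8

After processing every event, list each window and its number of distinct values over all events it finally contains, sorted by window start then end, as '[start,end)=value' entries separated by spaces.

i=0 t=0 v=4: → [0,5); WM=−∞
i=1 t=1 v=7: → [0,5); WM=−∞
i=2 t=2 v=4: → [0,5); WM=−∞
i=3 t=3 v=3: → [0,5); WM=1
i=4 t=6 v=9: → [5,10); WM=1
i=5 t=8 v=7: → [5,10); WM=1
i=6 t=9 v=3: → [5,10); WM=1
i=7 t=5 v=9: → [5,10); WM=7; [0,5) fires=3
i=8 t=7 v=7: → [5,10); WM=7
i=9 t=10 v=4: → [10,15); WM=7
i=10 t=11 v=3: → [10,15); WM=7
i=11 t=14 v=1: → [10,15); WM=12; [5,10) fires=3
i=12 t=15 v=4: → [15,20); WM=12
i=13 t=17 v=2: → [15,20); WM=12
i=14 t=19 v=2: → [15,20); WM=12
i=15 t=20 v=8: → [20,25); WM=18; [10,15) fires=3

[0,5)=3 [5,10)=3 [10,15)=3 [15,20)=2 [20,25)=1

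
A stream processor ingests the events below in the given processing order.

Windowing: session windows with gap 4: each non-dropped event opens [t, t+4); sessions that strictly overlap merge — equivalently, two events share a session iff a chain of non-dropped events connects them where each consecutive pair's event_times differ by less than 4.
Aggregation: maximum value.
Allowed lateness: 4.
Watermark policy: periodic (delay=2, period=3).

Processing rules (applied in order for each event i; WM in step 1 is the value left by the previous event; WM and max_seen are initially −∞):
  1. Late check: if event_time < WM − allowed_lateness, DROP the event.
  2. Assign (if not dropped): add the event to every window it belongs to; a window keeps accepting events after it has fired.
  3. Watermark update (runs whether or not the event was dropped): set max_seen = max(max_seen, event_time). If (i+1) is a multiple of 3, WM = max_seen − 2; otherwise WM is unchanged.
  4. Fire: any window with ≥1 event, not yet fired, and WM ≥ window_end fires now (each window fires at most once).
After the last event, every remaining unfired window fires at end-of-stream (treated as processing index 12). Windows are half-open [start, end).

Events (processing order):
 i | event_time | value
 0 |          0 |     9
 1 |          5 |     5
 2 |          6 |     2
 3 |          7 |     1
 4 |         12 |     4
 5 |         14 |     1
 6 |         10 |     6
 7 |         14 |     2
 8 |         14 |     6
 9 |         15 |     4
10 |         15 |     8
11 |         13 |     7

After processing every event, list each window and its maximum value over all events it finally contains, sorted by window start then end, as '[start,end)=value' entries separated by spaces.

[0,4)=9 [5,19)=8

i=0 t=0 v=9: → [0,4); WM=−∞
i=1 t=5 v=5: → [5,9); WM=−∞
i=2 t=6 v=2: → [5,10); WM=4
i=3 t=7 v=1: → [5,11); WM=4
i=4 t=12 v=4: → [12,16); WM=4
i=5 t=14 v=1: → [12,18); WM=12
i=6 t=10 v=6: → [5,18); WM=12
i=7 t=14 v=2: → [5,18); WM=12
i=8 t=14 v=6: → [5,18); WM=12
i=9 t=15 v=4: → [5,19); WM=12
i=10 t=15 v=8: → [5,19); WM=12
i=11 t=13 v=7: → [5,19); WM=13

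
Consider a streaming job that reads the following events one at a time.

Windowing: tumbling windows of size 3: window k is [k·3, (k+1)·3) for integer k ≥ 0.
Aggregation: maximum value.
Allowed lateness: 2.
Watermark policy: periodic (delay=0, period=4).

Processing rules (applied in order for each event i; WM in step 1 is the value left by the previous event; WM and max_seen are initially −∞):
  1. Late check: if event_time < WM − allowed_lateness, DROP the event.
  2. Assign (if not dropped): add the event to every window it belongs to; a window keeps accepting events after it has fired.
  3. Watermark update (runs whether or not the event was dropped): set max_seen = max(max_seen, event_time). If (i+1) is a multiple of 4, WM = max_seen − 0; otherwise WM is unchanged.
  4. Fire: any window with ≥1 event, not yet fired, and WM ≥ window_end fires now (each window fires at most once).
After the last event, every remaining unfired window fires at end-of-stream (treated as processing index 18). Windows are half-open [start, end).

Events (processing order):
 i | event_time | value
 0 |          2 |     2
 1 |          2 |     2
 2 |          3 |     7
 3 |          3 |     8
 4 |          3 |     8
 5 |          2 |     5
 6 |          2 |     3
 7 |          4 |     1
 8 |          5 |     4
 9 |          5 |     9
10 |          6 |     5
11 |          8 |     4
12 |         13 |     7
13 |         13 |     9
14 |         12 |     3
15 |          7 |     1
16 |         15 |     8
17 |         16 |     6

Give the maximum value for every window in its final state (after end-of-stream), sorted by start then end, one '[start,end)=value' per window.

[0,3)=5 [3,6)=9 [6,9)=5 [12,15)=9 [15,18)=8

i=0 t=2 v=2: → [0,3); WM=−∞
i=1 t=2 v=2: → [0,3); WM=−∞
i=2 t=3 v=7: → [3,6); WM=−∞
i=3 t=3 v=8: → [3,6); WM=3; [0,3) fires=2
i=4 t=3 v=8: → [3,6); WM=3
i=5 t=2 v=5: → [0,3); WM=3
i=6 t=2 v=3: → [0,3); WM=3
i=7 t=4 v=1: → [3,6); WM=4
i=8 t=5 v=4: → [3,6); WM=4
i=9 t=5 v=9: → [3,6); WM=4
i=10 t=6 v=5: → [6,9); WM=4
i=11 t=8 v=4: → [6,9); WM=8; [3,6) fires=9
i=12 t=13 v=7: → [12,15); WM=8
i=13 t=13 v=9: → [12,15); WM=8
i=14 t=12 v=3: → [12,15); WM=8
i=15 t=7 v=1: → [6,9); WM=13; [6,9) fires=5
i=16 t=15 v=8: → [15,18); WM=13
i=17 t=16 v=6: → [15,18); WM=13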